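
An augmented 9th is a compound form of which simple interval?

A2

Each octave removed subtracts seven from the number: 9 − 7 = 2.
So an augmented ninth is an octave plus an augmented second. The quality is unchanged.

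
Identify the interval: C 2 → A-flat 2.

minor sixth

C to A spans six letter names (C-D-E-F-G-A) — that makes it a sixth of some quality.
At 8 semitones, C2→Ab2 falls one short of a major sixth: minor.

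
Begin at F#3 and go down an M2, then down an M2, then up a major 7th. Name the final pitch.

C#4

F#3 down a major second → E3 (2 semitones).
Down a major second from E3: D3 (2 semitones down).
D3 up a major seventh → C#4 (11 semitones).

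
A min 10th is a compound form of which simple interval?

m3

Subtracting seven from the interval number removes an octave: 10 − 7 = 3.
That makes a minor tenth a compound minor third — an octave plus a minor third.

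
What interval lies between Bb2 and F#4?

A12

B to F spans five letter names (B-C-D-E-F), plus an octave — that makes it a twelfth of some quality.
The perfect twelfth is 19 semitones; here we have 20, one semitone wider: augmented.
(Equivalently, a compound augmented fifth: an augmented fifth plus an octave.)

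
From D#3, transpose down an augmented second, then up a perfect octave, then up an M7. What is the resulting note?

B4

Down an augmented second from D#3: C3 (3 semitones down).
A perfect octave up from C3 is C4.
A major seventh up from C4 is B4.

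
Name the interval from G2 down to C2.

Descending from G2 to C2 is the same interval as ascending C2 to G2.
C to G spans five letter names (C-D-E-F-G): a fifth.
C2 to G2 is 7 semitones, matching the perfect fifth exactly, so the quality is perfect.

perfect fifth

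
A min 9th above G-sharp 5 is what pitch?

A 6

The ninth's letter: G up two letter names plus an octave → A.
A minor ninth spans 13 semitones, so from G#5 the target pitch is A6.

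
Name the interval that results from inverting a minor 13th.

major third

First reduce the compound minor thirteenth to its simple form, a minor sixth.
The rule of nine gives the new number: 9 − 6 = 3, so a sixth becomes a third.
The quality also flips — minor becomes major — giving a major third.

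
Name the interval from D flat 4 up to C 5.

M7

D to C spans seven letter names (D-E-F-G-A-B-C) — that makes it a seventh of some quality.
Counting semitones, Db4→C5 is 11, which is the major seventh.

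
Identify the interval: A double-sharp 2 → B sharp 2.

minor second

A to B spans two letter names (A-B): a second.
A major second would be 2 semitones, but A##2 to B#2 is 1 — one semitone narrower, making it a minor second.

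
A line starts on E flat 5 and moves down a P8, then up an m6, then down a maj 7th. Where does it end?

D double-flat 4

A perfect octave down from Eb5 is Eb4.
A minor sixth up from Eb4 is Cb5.
Cb5 down a major seventh → Dbb4 (11 semitones).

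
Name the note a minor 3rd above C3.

Eb3

Three letter names up from C: E.
Moving 3 semitones up from C3 (the size of a minor third) reaches Eb3.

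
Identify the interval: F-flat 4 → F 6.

augmented fifteenth

F to F is the same letter name, plus 2 octaves — that makes it a fifteenth of some quality.
A perfect fifteenth would be 24 semitones; Fb4 to F6 is 25, one semitone wider, so the interval is augmented.
(Equivalently, a compound augmented octave: an augmented octave plus an octave.)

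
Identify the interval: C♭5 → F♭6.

C to F spans four letter names (C-D-E-F), plus an octave — that makes it an eleventh of some quality.
Cb5 to Fb6 is 17 semitones, matching the perfect eleventh exactly, so the quality is perfect.
(Equivalently, a compound perfect fourth: a perfect fourth plus an octave.)

perfect eleventh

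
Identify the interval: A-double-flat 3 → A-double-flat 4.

A to A is the same letter name, plus an octave — that makes it an octave of some quality.
Counting semitones, Abb3→Abb4 is 12, which is the perfect octave.

P8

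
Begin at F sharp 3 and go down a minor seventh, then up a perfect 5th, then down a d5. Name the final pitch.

A minor seventh down from F#3 is G#2.
G#2 up a perfect fifth → D#3 (7 semitones).
A diminished fifth down from D#3 is G##2.

G double-sharp 2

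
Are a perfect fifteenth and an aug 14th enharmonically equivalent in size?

A perfect fifteenth = 24 semitones = an augmented fourteenth; enharmonically equal.

Yes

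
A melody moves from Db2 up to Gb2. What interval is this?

perfect 4th

D to G spans four letter names (D-E-F-G) — that makes it a fourth of some quality.
The perfect fourth spans 5 semitones, and Db2 to Gb2 is exactly 5 semitones — so this is a perfect fourth.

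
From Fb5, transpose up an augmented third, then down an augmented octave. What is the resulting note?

Ab4

Fb5 up an augmented third → A5 (5 semitones).
A5 down an augmented octave → Ab4 (13 semitones).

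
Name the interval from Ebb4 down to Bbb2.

Descending from Ebb4 to Bbb2 is the same interval as ascending Bbb2 to Ebb4.
B to E spans four letter names (B-C-D-E), plus an octave — that makes it an eleventh of some quality.
Counting semitones, Bbb2→Ebb4 is 17, which is the perfect eleventh.
(Equivalently, a compound perfect fourth: a perfect fourth plus an octave.)

perfect eleventh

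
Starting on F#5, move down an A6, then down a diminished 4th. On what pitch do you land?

E4

Down an augmented sixth from F#5: Ab4 (10 semitones down).
Ab4 down a diminished fourth → E4 (4 semitones).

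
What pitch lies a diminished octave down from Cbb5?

Cb4

An octave keeps the letter name C, an octave down from C.
A diminished octave is 11 semitones; 11 semitones down from Cbb5 gives Cb4.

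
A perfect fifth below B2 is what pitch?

E2

Five letter names down from B: E.
A perfect fifth spans 7 semitones, so from B2 the target pitch is E2.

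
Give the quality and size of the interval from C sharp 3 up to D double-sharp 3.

C to D spans two letter names (C-D) — that makes it a second of some quality.
The major second is 2 semitones; here we have 3, one semitone wider: augmented.

augmented second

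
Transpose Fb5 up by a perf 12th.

Five letters up from F (plus an octave) reaches C.
A perfect twelfth is 19 semitones; 19 semitones up from Fb5 gives Cb7.

Cb7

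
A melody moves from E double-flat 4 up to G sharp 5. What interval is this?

AA10

E to G spans three letter names (E-F-G), plus an octave, so the interval is some kind of tenth.
Ebb4 to G#5 spans 18 semitones — two semitones wider than the major tenth (16) — giving a doubly augmented tenth.
(Equivalently, a compound doubly augmented third: a doubly augmented third plus an octave.)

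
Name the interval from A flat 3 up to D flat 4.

A to D spans four letter names (A-B-C-D): a fourth.
The perfect fourth spans 5 semitones, and Ab3 to Db4 is exactly 5 semitones — so this is a perfect fourth.

perfect fourth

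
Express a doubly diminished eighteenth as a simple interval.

doubly diminished fourth

Subtracting seven from the interval number removes an octave: 18 − 14 = 4.
So a doubly diminished eighteenth is 2 octaves plus a doubly diminished fourth. The quality is unchanged.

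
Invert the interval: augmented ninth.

First reduce the compound augmented ninth to its simple form, an augmented second.
Interval numbers invert to sum to nine: 2 + 7 = 9, so a second inverts to a seventh.
And augmented becomes diminished under inversion, so we get a diminished seventh.

diminished seventh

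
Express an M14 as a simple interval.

major seventh

Subtracting seven from the interval number removes an octave: 14 − 7 = 7.
Quality carries through unchanged, so the simple form is a major seventh.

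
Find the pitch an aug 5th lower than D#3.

G2

The fifth takes the letter from D down to G.
Moving 8 semitones down from D#3 (the size of an augmented fifth) reaches G2.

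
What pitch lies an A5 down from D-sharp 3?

The fifth takes the letter from D down to G.
Moving 8 semitones down from D#3 (the size of an augmented fifth) reaches G2.

G 2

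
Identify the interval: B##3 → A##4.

B to A spans seven letter names (B-C-D-E-F-G-A): a seventh.
B##3 to A##4 is 10 semitones, a half step short of the major seventh (11), so this is minor.

m7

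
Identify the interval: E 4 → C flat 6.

diminished thirteenth

E to C spans six letter names (E-F-G-A-B-C), plus an octave — that makes it a thirteenth of some quality.
The major thirteenth is 21 semitones; here we have 19, two semitones narrower: diminished.
(Equivalently, a compound diminished sixth: a diminished sixth plus an octave.)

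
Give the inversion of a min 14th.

First reduce the compound minor fourteenth to its simple form, a minor seventh.
Interval numbers invert to sum to nine: 7 + 2 = 9, so a seventh inverts to a second.
The quality also flips — minor becomes major — giving a major second.

M2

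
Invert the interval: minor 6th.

major 3rd

Interval numbers invert to sum to nine: 6 + 3 = 9, so a sixth inverts to a third.
Quality inverts too: minor becomes major. That makes the inversion a major third.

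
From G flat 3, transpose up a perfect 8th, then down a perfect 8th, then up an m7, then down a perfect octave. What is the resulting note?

Gb3 up a perfect octave → Gb4 (12 semitones).
A perfect octave down from Gb4 is Gb3.
Up a minor seventh from Gb3: Fb4 (10 semitones up).
Down a perfect octave from Fb4: Fb3 (12 semitones down).

F flat 3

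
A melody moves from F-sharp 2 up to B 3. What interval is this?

perfect eleventh

F to B spans four letter names (F-G-A-B), plus an octave — that makes it an eleventh of some quality.
The perfect eleventh spans 17 semitones, and F#2 to B3 is exactly 17 semitones — so this is a perfect eleventh.
(Equivalently, a compound perfect fourth: a perfect fourth plus an octave.)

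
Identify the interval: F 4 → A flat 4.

minor third

F to A spans three letter names (F-G-A), so the interval is some kind of third.
F4 to Ab4 is 3 semitones, a half step short of the major third (4), so this is minor.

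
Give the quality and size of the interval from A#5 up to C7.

diminished tenth

A to C spans three letter names (A-B-C), plus an octave — that makes it a tenth of some quality.
A#5 to C7 spans 14 semitones — two semitones narrower than the major tenth (16) — giving a diminished tenth.
(Equivalently, a compound diminished third: a diminished third plus an octave.)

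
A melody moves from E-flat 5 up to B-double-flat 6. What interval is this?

E to B spans five letter names (E-F-G-A-B), plus an octave: a twelfth.
A perfect twelfth would be 19 semitones; Eb5 to Bbb6 is 18, one semitone narrower, so the interval is diminished.
(Equivalently, a compound diminished fifth: a diminished fifth plus an octave.)

diminished twelfth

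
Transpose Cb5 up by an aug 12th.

The twelfth's letter: C up five letter names plus an octave → G.
Moving 20 semitones up from Cb5 (the size of an augmented twelfth) reaches G6.

G6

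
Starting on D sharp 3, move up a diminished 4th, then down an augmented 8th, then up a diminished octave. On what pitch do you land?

G double-flat 3

Up a diminished fourth from D#3: G3 (4 semitones up).
An augmented octave down from G3 is Gb2.
Gb2 up a diminished octave → Gbb3 (11 semitones).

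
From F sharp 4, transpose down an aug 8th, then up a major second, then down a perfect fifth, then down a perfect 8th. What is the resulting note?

C 2

F#4 down an augmented octave → F3 (13 semitones).
A major second up from F3 is G3.
A perfect fifth down from G3 is C3.
C3 down a perfect octave → C2 (12 semitones).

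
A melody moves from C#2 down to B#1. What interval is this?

Descending from C#2 to B#1 is the same interval as ascending B#1 to C#2.
B to C spans two letter names (B-C) — that makes it a second of some quality.
At 1 semitone, B#1→C#2 falls one short of a major second: minor.

minor second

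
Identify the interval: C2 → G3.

C to G spans five letter names (C-D-E-F-G), plus an octave: a twelfth.
Counting semitones, C2→G3 is 19, which is the perfect twelfth.
(Equivalently, a compound perfect fifth: a perfect fifth plus an octave.)

perfect twelfth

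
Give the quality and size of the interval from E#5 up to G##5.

E to G spans three letter names (E-F-G): a third.
E#5 to G##5 is 4 semitones, matching the major third exactly, so the quality is major.

major 3rd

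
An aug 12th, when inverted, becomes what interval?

diminished 4th

First reduce the compound augmented twelfth to its simple form, an augmented fifth.
The rule of nine gives the new number: 9 − 5 = 4, so a fifth becomes a fourth.
And augmented becomes diminished under inversion, so we get a diminished fourth.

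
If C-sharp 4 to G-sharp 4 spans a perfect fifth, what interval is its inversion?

P4

Interval numbers invert to sum to nine: 5 + 4 = 9, so a fifth inverts to a fourth.
The quality also flips — perfect stays perfect — giving a perfect fourth.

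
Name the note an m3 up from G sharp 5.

Three letter names up from G: B.
Moving 3 semitones up from G#5 (the size of a minor third) reaches B5.

B 5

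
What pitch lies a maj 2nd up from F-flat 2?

G-flat 2

Counting two letter names up from F lands on G.
Moving 2 semitones up from Fb2 (the size of a major second) reaches Gb2.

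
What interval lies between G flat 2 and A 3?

G to A spans two letter names (G-A), plus an octave, so the interval is some kind of ninth.
The major ninth is 14 semitones; here we have 15, one semitone wider: augmented.
(Equivalently, a compound augmented second: an augmented second plus an octave.)

augmented 9th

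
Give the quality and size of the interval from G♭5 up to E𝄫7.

G to E spans six letter names (G-A-B-C-D-E), plus an octave, so the interval is some kind of thirteenth.
A major thirteenth would be 21 semitones, but Gb5 to Ebb7 is 20 — one semitone narrower, making it a minor thirteenth.
(Equivalently, a compound minor sixth: a minor sixth plus an octave.)

minor thirteenth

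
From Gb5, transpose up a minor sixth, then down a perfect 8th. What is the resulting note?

Up a minor sixth from Gb5: Ebb6 (8 semitones up).
Down a perfect octave from Ebb6: Ebb5 (12 semitones down).

Ebb5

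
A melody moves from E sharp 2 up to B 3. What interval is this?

E to B spans five letter names (E-F-G-A-B), plus an octave, so the interval is some kind of twelfth.
The perfect twelfth is 19 semitones; here we have 18, one semitone narrower: diminished.
(Equivalently, a compound diminished fifth: a diminished fifth plus an octave.)

diminished twelfth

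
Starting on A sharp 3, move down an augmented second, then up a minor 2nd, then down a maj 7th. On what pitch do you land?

B double-flat 2

An augmented second down from A#3 is G3.
A minor second up from G3 is Ab3.
Ab3 down a major seventh → Bbb2 (11 semitones).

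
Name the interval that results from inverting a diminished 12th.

First reduce the compound diminished twelfth to its simple form, a diminished fifth.
Inverted interval numbers add to nine, so a fifth pairs with a fourth (5 + 4 = 9).
And diminished becomes augmented under inversion, so we get an augmented fourth.

augmented fourth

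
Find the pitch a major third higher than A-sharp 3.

C-double-sharp 4

Three letter names up from A: C.
A major third is 4 semitones; 4 semitones up from A#3 gives C##4.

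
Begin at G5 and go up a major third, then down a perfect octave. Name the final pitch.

B4

A major third up from G5 is B5.
B5 down a perfect octave → B4 (12 semitones).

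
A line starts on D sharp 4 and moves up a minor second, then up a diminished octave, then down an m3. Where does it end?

D#4 up a minor second → E4 (1 semitone).
E4 up a diminished octave → Eb5 (11 semitones).
Eb5 down a minor third → C5 (3 semitones).

C 5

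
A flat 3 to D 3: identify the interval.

Descending from Ab3 to D3 is the same interval as ascending D3 to Ab3.
D to A spans five letter names (D-E-F-G-A) — that makes it a fifth of some quality.
D3 to Ab3 spans 6 semitones — one semitone narrower than the perfect fifth (7) — giving a diminished fifth.

diminished 5th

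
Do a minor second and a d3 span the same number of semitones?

1 semitone (minor second) vs 2 semitones (diminished third): not equal.

No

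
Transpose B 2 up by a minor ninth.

C 4

Two letters up from B (plus an octave) reaches C.
A minor ninth spans 13 semitones, so from B2 the target pitch is C4.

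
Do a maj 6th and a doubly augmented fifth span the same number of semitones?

Both span 9 semitones: a major sixth and a doubly augmented fifth are the same chromatic distance.

Yes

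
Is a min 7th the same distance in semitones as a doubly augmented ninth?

A minor seventh is 10 semitones but a doubly augmented ninth is 16 semitones — different sizes.

No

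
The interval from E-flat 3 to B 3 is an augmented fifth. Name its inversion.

diminished fourth

The rule of nine gives the new number: 9 − 5 = 4, so a fifth becomes a fourth.
Quality inverts too: augmented becomes diminished. That makes the inversion a diminished fourth.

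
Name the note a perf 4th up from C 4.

Counting four letter names up from C lands on F.
A perfect fourth is 5 semitones; 5 semitones up from C4 gives F4.

F 4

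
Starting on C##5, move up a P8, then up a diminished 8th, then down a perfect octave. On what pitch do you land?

A perfect octave up from C##5 is C##6.
C##6 up a diminished octave → C#7 (11 semitones).
Down a perfect octave from C#7: C#6 (12 semitones down).

C#6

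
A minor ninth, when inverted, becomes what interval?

First reduce the compound minor ninth to its simple form, a minor second.
The rule of nine gives the new number: 9 − 2 = 7, so a second becomes a seventh.
The quality also flips — minor becomes major — giving a major seventh.

major 7th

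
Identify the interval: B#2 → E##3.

A4

B to E spans four letter names (B-C-D-E), so the interval is some kind of fourth.
The perfect fourth is 5 semitones; here we have 6, one semitone wider: augmented.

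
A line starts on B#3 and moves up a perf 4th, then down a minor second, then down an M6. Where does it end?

Up a perfect fourth from B#3: E#4 (5 semitones up).
Down a minor second from E#4: D##4 (1 semitone down).
A major sixth down from D##4 is F##3.

F##3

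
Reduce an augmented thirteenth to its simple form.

Take out an octave (7 from the number): 13 − 7 = 6.
That makes an augmented thirteenth a compound augmented sixth — an octave plus an augmented sixth.

augmented sixth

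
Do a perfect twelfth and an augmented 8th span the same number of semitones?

A perfect twelfth is 19 semitones but an augmented octave is 13 semitones — different sizes.

No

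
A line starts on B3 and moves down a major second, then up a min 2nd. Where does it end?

Bb3

Down a major second from B3: A3 (2 semitones down).
A3 up a minor second → Bb3 (1 semitone).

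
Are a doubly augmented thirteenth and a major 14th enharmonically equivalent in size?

A doubly augmented thirteenth spans 23 semitones, and a major fourteenth also spans 23 semitones — they're enharmonic.

Yes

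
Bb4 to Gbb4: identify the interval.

Descending from Bb4 to Gbb4 is the same interval as ascending Gbb4 to Bb4.
G to B spans three letter names (G-A-B): a third.
The major third is 4 semitones; here we have 5, one semitone wider: augmented.

augmented 3rd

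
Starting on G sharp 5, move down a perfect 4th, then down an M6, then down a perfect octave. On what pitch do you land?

F sharp 3

Down a perfect fourth from G#5: D#5 (5 semitones down).
A major sixth down from D#5 is F#4.
F#4 down a perfect octave → F#3 (12 semitones).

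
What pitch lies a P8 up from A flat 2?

A flat 3

For an octave the letter name doesn't change: still A, an octave up.
A perfect octave is 12 semitones; 12 semitones up from Ab2 gives Ab3.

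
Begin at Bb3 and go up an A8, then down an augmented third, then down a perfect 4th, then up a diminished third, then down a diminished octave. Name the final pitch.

Up an augmented octave from Bb3: B4 (13 semitones up).
Down an augmented third from B4: Gb4 (5 semitones down).
A perfect fourth down from Gb4 is Db4.
A diminished third up from Db4 is Fbb4.
Down a diminished octave from Fbb4: Fb3 (11 semitones down).

Fb3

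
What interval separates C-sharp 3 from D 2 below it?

M7

Descending from C#3 to D2 is the same interval as ascending D2 to C#3.
D to C spans seven letter names (D-E-F-G-A-B-C): a seventh.
The major seventh spans 11 semitones, and D2 to C#3 is exactly 11 semitones — so this is a major seventh.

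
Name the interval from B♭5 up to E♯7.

B to E spans four letter names (B-C-D-E), plus an octave, so the interval is some kind of eleventh.
A perfect eleventh would be 17 semitones; Bb5 to E#7 is 19, two semitones wider, so the interval is doubly augmented.
(Equivalently, a compound doubly augmented fourth: a doubly augmented fourth plus an octave.)

AA11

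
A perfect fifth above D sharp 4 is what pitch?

A sharp 4

The fifth takes the letter from D up to A.
A perfect fifth is 7 semitones; 7 semitones up from D#4 gives A#4.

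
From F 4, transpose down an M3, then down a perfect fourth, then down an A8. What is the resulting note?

A double-flat 2

F4 down a major third → Db4 (4 semitones).
Down a perfect fourth from Db4: Ab3 (5 semitones down).
Down an augmented octave from Ab3: Abb2 (13 semitones down).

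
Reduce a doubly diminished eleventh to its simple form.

Each octave removed subtracts seven from the number: 11 − 7 = 4.
Quality carries through unchanged, so the simple form is a doubly diminished fourth.

dd4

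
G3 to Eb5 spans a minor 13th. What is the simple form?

m6

Subtracting seven from the interval number removes an octave: 13 − 7 = 6.
So a minor thirteenth is an octave plus a minor sixth. The quality is unchanged.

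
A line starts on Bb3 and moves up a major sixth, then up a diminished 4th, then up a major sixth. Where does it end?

Bb3 up a major sixth → G4 (9 semitones).
A diminished fourth up from G4 is Cb5.
Up a major sixth from Cb5: Ab5 (9 semitones up).

Ab5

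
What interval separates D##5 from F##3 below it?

Descending from D##5 to F##3 is the same interval as ascending F##3 to D##5.
F to D spans six letter names (F-G-A-B-C-D), plus an octave, so the interval is some kind of thirteenth.
F##3 to D##5 is 21 semitones, matching the major thirteenth exactly, so the quality is major.
(Equivalently, a compound major sixth: a major sixth plus an octave.)

major thirteenth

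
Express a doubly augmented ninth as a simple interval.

Take out an octave (7 from the number): 9 − 7 = 2.
That makes a doubly augmented ninth a compound doubly augmented second — an octave plus a doubly augmented second.

doubly augmented 2nd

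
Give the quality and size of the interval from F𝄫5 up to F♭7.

F to F is the same letter name, plus 2 octaves: a fifteenth.
The perfect fifteenth is 24 semitones; here we have 25, one semitone wider: augmented.
(Equivalently, a compound augmented octave: an augmented octave plus an octave.)

augmented 15th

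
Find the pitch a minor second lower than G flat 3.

Counting two letter names down from G lands on F.
A minor second spans 1 semitone, so from Gb3 the target pitch is F3.

F 3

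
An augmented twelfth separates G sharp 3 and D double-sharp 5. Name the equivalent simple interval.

Subtracting seven from the interval number removes an octave: 12 − 7 = 5.
So an augmented twelfth is an octave plus an augmented fifth. The quality is unchanged.

augmented fifth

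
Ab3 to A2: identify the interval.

Descending from Ab3 to A2 is the same interval as ascending A2 to Ab3.
A to A is the same letter name, plus an octave — that makes it an octave of some quality.
A perfect octave would be 12 semitones; A2 to Ab3 is 11, one semitone narrower, so the interval is diminished.

diminished 8th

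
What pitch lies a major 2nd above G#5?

A#5

Counting two letter names up from G lands on A.
A major second is 2 semitones; 2 semitones up from G#5 gives A#5.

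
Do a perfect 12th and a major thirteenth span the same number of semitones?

A perfect twelfth spans 19 semitones; a major thirteenth spans 21 semitones. They differ by 2.

No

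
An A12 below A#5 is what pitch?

The twelfth's letter: A down five letter names plus an octave → D.
An augmented twelfth spans 20 semitones, so from A#5 the target pitch is D4.

D4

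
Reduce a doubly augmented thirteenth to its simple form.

doubly augmented sixth

Take out an octave (7 from the number): 13 − 7 = 6.
That makes a doubly augmented thirteenth a compound doubly augmented sixth — an octave plus a doubly augmented sixth.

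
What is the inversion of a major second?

minor seventh

The rule of nine gives the new number: 9 − 2 = 7, so a second becomes a seventh.
Quality inverts too: major becomes minor. That makes the inversion a minor seventh.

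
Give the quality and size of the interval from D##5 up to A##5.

perfect fifth

D to A spans five letter names (D-E-F-G-A): a fifth.
D##5 to A##5 is 7 semitones, matching the perfect fifth exactly, so the quality is perfect.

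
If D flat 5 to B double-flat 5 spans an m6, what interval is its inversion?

Interval numbers invert to sum to nine: 6 + 3 = 9, so a sixth inverts to a third.
Quality inverts too: minor becomes major. That makes the inversion a major third.

major third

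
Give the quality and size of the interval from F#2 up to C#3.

perfect fifth

F to C spans five letter names (F-G-A-B-C) — that makes it a fifth of some quality.
The perfect fifth spans 7 semitones, and F#2 to C#3 is exactly 7 semitones — so this is a perfect fifth.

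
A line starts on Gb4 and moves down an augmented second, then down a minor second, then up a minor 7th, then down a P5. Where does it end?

An augmented second down from Gb4 is Fbb4.
Down a minor second from Fbb4: Ebb4 (1 semitone down).
Ebb4 up a minor seventh → Dbb5 (10 semitones).
A perfect fifth down from Dbb5 is Gbb4.

Gbb4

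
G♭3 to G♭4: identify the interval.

P8

G to G is the same letter name, plus an octave: an octave.
Counting semitones, Gb3→Gb4 is 12, which is the perfect octave.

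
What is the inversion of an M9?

First reduce the compound major ninth to its simple form, a major second.
The rule of nine gives the new number: 9 − 2 = 7, so a second becomes a seventh.
And major becomes minor under inversion, so we get a minor seventh.

m7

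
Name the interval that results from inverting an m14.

major 2nd

First reduce the compound minor fourteenth to its simple form, a minor seventh.
Inverted interval numbers add to nine, so a seventh pairs with a second (7 + 2 = 9).
And minor becomes major under inversion, so we get a major second.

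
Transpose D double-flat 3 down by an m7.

E double-flat 2

The seventh takes the letter from D down to E.
A minor seventh spans 10 semitones, so from Dbb3 the target pitch is Ebb2.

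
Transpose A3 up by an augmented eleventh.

D#5

The eleventh's letter: A up four letter names plus an octave → D.
An augmented eleventh spans 18 semitones, so from A3 the target pitch is D#5.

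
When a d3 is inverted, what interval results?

augmented sixth

Interval numbers invert to sum to nine: 3 + 6 = 9, so a third inverts to a sixth.
And diminished becomes augmented under inversion, so we get an augmented sixth.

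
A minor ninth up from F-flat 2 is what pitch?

Two letters up from F (plus an octave) reaches G.
A minor ninth spans 13 semitones, so from Fb2 the target pitch is Gbb3.

G-double-flat 3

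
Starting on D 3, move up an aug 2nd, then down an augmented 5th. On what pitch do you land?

An augmented second up from D3 is E#3.
Down an augmented fifth from E#3: A2 (8 semitones down).

A 2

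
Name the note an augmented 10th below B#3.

G2

Three letters down from B (plus an octave) reaches G.
Moving 17 semitones down from B#3 (the size of an augmented tenth) reaches G2.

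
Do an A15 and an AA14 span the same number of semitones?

Both span 25 semitones: an augmented fifteenth and a doubly augmented fourteenth are the same chromatic distance.

Yes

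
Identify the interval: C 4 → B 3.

Descending from C4 to B3 is the same interval as ascending B3 to C4.
B to C spans two letter names (B-C), so the interval is some kind of second.
B3 to C4 is 1 semitone, a half step short of the major second (2), so this is minor.

minor second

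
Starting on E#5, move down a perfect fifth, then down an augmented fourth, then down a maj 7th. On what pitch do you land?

E#5 down a perfect fifth → A#4 (7 semitones).
An augmented fourth down from A#4 is E4.
A major seventh down from E4 is F3.

F3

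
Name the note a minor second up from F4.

Gb4

Two letter names up from F: G.
A minor second is 1 semitone; 1 semitone up from F4 gives Gb4.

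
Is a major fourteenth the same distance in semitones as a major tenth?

No

23 semitones (major fourteenth) vs 16 semitones (major tenth): not equal.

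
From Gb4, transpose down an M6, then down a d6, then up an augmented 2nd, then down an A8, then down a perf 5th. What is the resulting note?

A1

Gb4 down a major sixth → Bbb3 (9 semitones).
Bbb3 down a diminished sixth → D3 (7 semitones).
Up an augmented second from D3: E#3 (3 semitones up).
Down an augmented octave from E#3: E2 (13 semitones down).
A perfect fifth down from E2 is A1.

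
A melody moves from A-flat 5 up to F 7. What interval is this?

major thirteenth

A to F spans six letter names (A-B-C-D-E-F), plus an octave: a thirteenth.
Ab5 to F7 is 21 semitones, matching the major thirteenth exactly, so the quality is major.
(Equivalently, a compound major sixth: a major sixth plus an octave.)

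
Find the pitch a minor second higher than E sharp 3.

F sharp 3

The second takes the letter from E up to F.
A minor second spans 1 semitone, so from E#3 the target pitch is F#3.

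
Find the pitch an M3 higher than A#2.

Counting three letter names up from A lands on C.
A major third spans 4 semitones, so from A#2 the target pitch is C##3.

C##3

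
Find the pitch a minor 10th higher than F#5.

Counting three letter names plus an octave up from F lands on A.
Moving 15 semitones up from F#5 (the size of a minor tenth) reaches A6.

A6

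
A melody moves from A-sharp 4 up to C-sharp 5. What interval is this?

minor third

A to C spans three letter names (A-B-C) — that makes it a third of some quality.
At 3 semitones, A#4→C#5 falls one short of a major third: minor.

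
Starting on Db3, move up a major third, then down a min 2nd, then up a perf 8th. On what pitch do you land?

E4

Up a major third from Db3: F3 (4 semitones up).
A minor second down from F3 is E3.
E3 up a perfect octave → E4 (12 semitones).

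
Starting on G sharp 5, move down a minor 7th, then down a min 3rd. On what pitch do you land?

F double-sharp 4

Down a minor seventh from G#5: A#4 (10 semitones down).
Down a minor third from A#4: F##4 (3 semitones down).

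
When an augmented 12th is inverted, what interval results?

diminished fourth

First reduce the compound augmented twelfth to its simple form, an augmented fifth.
The rule of nine gives the new number: 9 − 5 = 4, so a fifth becomes a fourth.
The quality also flips — augmented becomes diminished — giving a diminished fourth.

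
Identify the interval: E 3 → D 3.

major second

Descending from E3 to D3 is the same interval as ascending D3 to E3.
D to E spans two letter names (D-E): a second.
D3 to E3 is 2 semitones, matching the major second exactly, so the quality is major.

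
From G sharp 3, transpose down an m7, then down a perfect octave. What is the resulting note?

G#3 down a minor seventh → A#2 (10 semitones).
A#2 down a perfect octave → A#1 (12 semitones).

A sharp 1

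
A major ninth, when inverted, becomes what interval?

minor seventh

First reduce the compound major ninth to its simple form, a major second.
Interval numbers invert to sum to nine: 2 + 7 = 9, so a second inverts to a seventh.
Quality inverts too: major becomes minor. That makes the inversion a minor seventh.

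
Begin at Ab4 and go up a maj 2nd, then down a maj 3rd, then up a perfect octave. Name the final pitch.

Gb5

A major second up from Ab4 is Bb4.
A major third down from Bb4 is Gb4.
A perfect octave up from Gb4 is Gb5.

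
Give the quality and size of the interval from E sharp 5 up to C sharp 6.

E to C spans six letter names (E-F-G-A-B-C): a sixth.
A major sixth would be 9 semitones, but E#5 to C#6 is 8 — one semitone narrower, making it a minor sixth.

m6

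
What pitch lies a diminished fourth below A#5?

The fourth takes the letter from A down to E.
A diminished fourth spans 4 semitones, so from A#5 the target pitch is E##5.

E##5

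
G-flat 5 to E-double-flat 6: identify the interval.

minor sixth

G to E spans six letter names (G-A-B-C-D-E), so the interval is some kind of sixth.
A major sixth would be 9 semitones, but Gb5 to Ebb6 is 8 — one semitone narrower, making it a minor sixth.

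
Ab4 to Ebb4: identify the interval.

augmented 4th

Descending from Ab4 to Ebb4 is the same interval as ascending Ebb4 to Ab4.
E to A spans four letter names (E-F-G-A) — that makes it a fourth of some quality.
The perfect fourth is 5 semitones; here we have 6, one semitone wider: augmented.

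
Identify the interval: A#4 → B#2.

Descending from A#4 to B#2 is the same interval as ascending B#2 to A#4.
B to A spans seven letter names (B-C-D-E-F-G-A), plus an octave: a fourteenth.
A major fourteenth would be 23 semitones, but B#2 to A#4 is 22 — one semitone narrower, making it a minor fourteenth.
(Equivalently, a compound minor seventh: a minor seventh plus an octave.)

minor 14th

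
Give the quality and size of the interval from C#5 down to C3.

augmented 15th

Descending from C#5 to C3 is the same interval as ascending C3 to C#5.
C to C is the same letter name, plus 2 octaves: a fifteenth.
The perfect fifteenth is 24 semitones; here we have 25, one semitone wider: augmented.
(Equivalently, a compound augmented octave: an augmented octave plus an octave.)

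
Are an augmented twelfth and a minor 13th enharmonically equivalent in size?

Yes

An augmented twelfth spans 20 semitones, and a minor thirteenth also spans 20 semitones — they're enharmonic.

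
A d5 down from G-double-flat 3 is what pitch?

Counting five letter names down from G lands on C.
A diminished fifth spans 6 semitones, so from Gbb3 the target pitch is Cb3.

C-flat 3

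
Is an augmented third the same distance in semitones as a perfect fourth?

Yes

An augmented third spans 5 semitones, and a perfect fourth also spans 5 semitones — they're enharmonic.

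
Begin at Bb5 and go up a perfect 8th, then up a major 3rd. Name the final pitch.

D7

A perfect octave up from Bb5 is Bb6.
Bb6 up a major third → D7 (4 semitones).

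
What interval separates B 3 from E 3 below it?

perfect 5th

Descending from B3 to E3 is the same interval as ascending E3 to B3.
E to B spans five letter names (E-F-G-A-B): a fifth.
E3 to B3 is 7 semitones, matching the perfect fifth exactly, so the quality is perfect.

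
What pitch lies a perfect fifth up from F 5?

C 6

The fifth takes the letter from F up to C.
Moving 7 semitones up from F5 (the size of a perfect fifth) reaches C6.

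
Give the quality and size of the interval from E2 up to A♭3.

E to A spans four letter names (E-F-G-A), plus an octave — that makes it an eleventh of some quality.
A perfect eleventh would be 17 semitones; E2 to Ab3 is 16, one semitone narrower, so the interval is diminished.
(Equivalently, a compound diminished fourth: a diminished fourth plus an octave.)

diminished eleventh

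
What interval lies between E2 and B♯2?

A5

E to B spans five letter names (E-F-G-A-B): a fifth.
E2 to B#2 spans 8 semitones — one semitone wider than the perfect fifth (7) — giving an augmented fifth.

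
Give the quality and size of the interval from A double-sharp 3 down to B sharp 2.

Descending from A##3 to B#2 is the same interval as ascending B#2 to A##3.
B to A spans seven letter names (B-C-D-E-F-G-A): a seventh.
B#2 to A##3 is 11 semitones, matching the major seventh exactly, so the quality is major.

major seventh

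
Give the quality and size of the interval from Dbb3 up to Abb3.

perfect fifth

D to A spans five letter names (D-E-F-G-A) — that makes it a fifth of some quality.
Counting semitones, Dbb3→Abb3 is 7, which is the perfect fifth.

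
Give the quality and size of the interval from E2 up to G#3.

major tenth

E to G spans three letter names (E-F-G), plus an octave: a tenth.
The major tenth spans 16 semitones, and E2 to G#3 is exactly 16 semitones — so this is a major tenth.
(Equivalently, a compound major third: a major third plus an octave.)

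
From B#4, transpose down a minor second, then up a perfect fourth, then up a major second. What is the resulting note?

E##5

A minor second down from B#4 is A##4.
Up a perfect fourth from A##4: D##5 (5 semitones up).
A major second up from D##5 is E##5.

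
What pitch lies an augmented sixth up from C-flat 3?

Six letter names up from C: A.
Moving 10 semitones up from Cb3 (the size of an augmented sixth) reaches A3.

A 3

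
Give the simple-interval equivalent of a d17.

Take out 2 octaves (14 from the number): 17 − 14 = 3.
So a diminished seventeenth is 2 octaves plus a diminished third. The quality is unchanged.

diminished third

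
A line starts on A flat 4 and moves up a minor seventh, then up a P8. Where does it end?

G flat 6

Up a minor seventh from Ab4: Gb5 (10 semitones up).
A perfect octave up from Gb5 is Gb6.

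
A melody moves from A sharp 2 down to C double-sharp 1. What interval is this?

Descending from A#2 to C##1 is the same interval as ascending C##1 to A#2.
C to A spans six letter names (C-D-E-F-G-A), plus an octave, so the interval is some kind of thirteenth.
C##1 to A#2 is 20 semitones, a half step short of the major thirteenth (21), so this is minor.
(Equivalently, a compound minor sixth: a minor sixth plus an octave.)

m13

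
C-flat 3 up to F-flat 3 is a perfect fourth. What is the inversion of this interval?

perfect fifth

The rule of nine gives the new number: 9 − 4 = 5, so a fourth becomes a fifth.
And perfect stays perfect under inversion, so we get a perfect fifth.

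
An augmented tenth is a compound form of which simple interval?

Subtracting seven from the interval number removes an octave: 10 − 7 = 3.
So an augmented tenth is an octave plus an augmented third. The quality is unchanged.

A3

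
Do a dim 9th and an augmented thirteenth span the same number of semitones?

No

A diminished ninth spans 12 semitones; an augmented thirteenth spans 22 semitones. They differ by 10.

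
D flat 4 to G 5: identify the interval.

A11

D to G spans four letter names (D-E-F-G), plus an octave, so the interval is some kind of eleventh.
Db4 to G5 spans 18 semitones — one semitone wider than the perfect eleventh (17) — giving an augmented eleventh.
(Equivalently, a compound augmented fourth: an augmented fourth plus an octave.)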